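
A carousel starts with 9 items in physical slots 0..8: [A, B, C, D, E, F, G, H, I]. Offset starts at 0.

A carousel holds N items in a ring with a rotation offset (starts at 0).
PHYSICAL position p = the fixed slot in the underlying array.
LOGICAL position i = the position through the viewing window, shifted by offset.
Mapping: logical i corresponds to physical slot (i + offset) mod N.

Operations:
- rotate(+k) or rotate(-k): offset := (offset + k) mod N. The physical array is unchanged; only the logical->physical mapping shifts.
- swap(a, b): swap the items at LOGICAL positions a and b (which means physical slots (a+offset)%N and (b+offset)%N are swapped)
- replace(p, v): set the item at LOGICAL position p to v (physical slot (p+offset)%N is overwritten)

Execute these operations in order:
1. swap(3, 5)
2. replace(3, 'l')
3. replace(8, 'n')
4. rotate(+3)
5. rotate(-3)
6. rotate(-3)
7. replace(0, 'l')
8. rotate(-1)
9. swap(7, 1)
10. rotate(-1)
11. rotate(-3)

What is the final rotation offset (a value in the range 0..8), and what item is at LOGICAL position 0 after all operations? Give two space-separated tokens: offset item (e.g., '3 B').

Answer: 1 B

Derivation:
After op 1 (swap(3, 5)): offset=0, physical=[A,B,C,F,E,D,G,H,I], logical=[A,B,C,F,E,D,G,H,I]
After op 2 (replace(3, 'l')): offset=0, physical=[A,B,C,l,E,D,G,H,I], logical=[A,B,C,l,E,D,G,H,I]
After op 3 (replace(8, 'n')): offset=0, physical=[A,B,C,l,E,D,G,H,n], logical=[A,B,C,l,E,D,G,H,n]
After op 4 (rotate(+3)): offset=3, physical=[A,B,C,l,E,D,G,H,n], logical=[l,E,D,G,H,n,A,B,C]
After op 5 (rotate(-3)): offset=0, physical=[A,B,C,l,E,D,G,H,n], logical=[A,B,C,l,E,D,G,H,n]
After op 6 (rotate(-3)): offset=6, physical=[A,B,C,l,E,D,G,H,n], logical=[G,H,n,A,B,C,l,E,D]
After op 7 (replace(0, 'l')): offset=6, physical=[A,B,C,l,E,D,l,H,n], logical=[l,H,n,A,B,C,l,E,D]
After op 8 (rotate(-1)): offset=5, physical=[A,B,C,l,E,D,l,H,n], logical=[D,l,H,n,A,B,C,l,E]
After op 9 (swap(7, 1)): offset=5, physical=[A,B,C,l,E,D,l,H,n], logical=[D,l,H,n,A,B,C,l,E]
After op 10 (rotate(-1)): offset=4, physical=[A,B,C,l,E,D,l,H,n], logical=[E,D,l,H,n,A,B,C,l]
After op 11 (rotate(-3)): offset=1, physical=[A,B,C,l,E,D,l,H,n], logical=[B,C,l,E,D,l,H,n,A]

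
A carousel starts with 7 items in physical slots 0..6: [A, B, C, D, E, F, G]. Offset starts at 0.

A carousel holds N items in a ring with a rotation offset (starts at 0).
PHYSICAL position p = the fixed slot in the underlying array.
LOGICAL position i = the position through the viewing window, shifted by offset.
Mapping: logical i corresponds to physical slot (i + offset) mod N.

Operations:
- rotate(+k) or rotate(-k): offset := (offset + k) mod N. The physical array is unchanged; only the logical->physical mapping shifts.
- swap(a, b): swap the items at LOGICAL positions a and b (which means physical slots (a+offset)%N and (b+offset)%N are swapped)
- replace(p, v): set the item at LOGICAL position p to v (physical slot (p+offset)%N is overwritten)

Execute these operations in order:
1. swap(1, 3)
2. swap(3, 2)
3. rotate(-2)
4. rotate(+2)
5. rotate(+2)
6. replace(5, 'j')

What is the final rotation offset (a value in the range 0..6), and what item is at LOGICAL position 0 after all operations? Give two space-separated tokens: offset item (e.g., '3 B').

After op 1 (swap(1, 3)): offset=0, physical=[A,D,C,B,E,F,G], logical=[A,D,C,B,E,F,G]
After op 2 (swap(3, 2)): offset=0, physical=[A,D,B,C,E,F,G], logical=[A,D,B,C,E,F,G]
After op 3 (rotate(-2)): offset=5, physical=[A,D,B,C,E,F,G], logical=[F,G,A,D,B,C,E]
After op 4 (rotate(+2)): offset=0, physical=[A,D,B,C,E,F,G], logical=[A,D,B,C,E,F,G]
After op 5 (rotate(+2)): offset=2, physical=[A,D,B,C,E,F,G], logical=[B,C,E,F,G,A,D]
After op 6 (replace(5, 'j')): offset=2, physical=[j,D,B,C,E,F,G], logical=[B,C,E,F,G,j,D]

Answer: 2 B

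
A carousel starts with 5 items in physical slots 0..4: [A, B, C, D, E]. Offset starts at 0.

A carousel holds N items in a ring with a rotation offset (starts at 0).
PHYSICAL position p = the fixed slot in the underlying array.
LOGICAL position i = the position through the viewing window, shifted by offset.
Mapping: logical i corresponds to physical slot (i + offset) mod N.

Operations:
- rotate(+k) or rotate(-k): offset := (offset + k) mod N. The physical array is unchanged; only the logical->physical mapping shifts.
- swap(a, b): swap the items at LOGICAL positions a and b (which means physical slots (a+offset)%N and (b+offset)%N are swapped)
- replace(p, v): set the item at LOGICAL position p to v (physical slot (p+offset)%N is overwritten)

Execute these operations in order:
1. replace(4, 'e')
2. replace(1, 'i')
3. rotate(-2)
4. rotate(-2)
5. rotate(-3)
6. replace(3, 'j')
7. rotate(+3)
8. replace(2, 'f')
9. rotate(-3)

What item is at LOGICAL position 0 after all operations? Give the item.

After op 1 (replace(4, 'e')): offset=0, physical=[A,B,C,D,e], logical=[A,B,C,D,e]
After op 2 (replace(1, 'i')): offset=0, physical=[A,i,C,D,e], logical=[A,i,C,D,e]
After op 3 (rotate(-2)): offset=3, physical=[A,i,C,D,e], logical=[D,e,A,i,C]
After op 4 (rotate(-2)): offset=1, physical=[A,i,C,D,e], logical=[i,C,D,e,A]
After op 5 (rotate(-3)): offset=3, physical=[A,i,C,D,e], logical=[D,e,A,i,C]
After op 6 (replace(3, 'j')): offset=3, physical=[A,j,C,D,e], logical=[D,e,A,j,C]
After op 7 (rotate(+3)): offset=1, physical=[A,j,C,D,e], logical=[j,C,D,e,A]
After op 8 (replace(2, 'f')): offset=1, physical=[A,j,C,f,e], logical=[j,C,f,e,A]
After op 9 (rotate(-3)): offset=3, physical=[A,j,C,f,e], logical=[f,e,A,j,C]

Answer: f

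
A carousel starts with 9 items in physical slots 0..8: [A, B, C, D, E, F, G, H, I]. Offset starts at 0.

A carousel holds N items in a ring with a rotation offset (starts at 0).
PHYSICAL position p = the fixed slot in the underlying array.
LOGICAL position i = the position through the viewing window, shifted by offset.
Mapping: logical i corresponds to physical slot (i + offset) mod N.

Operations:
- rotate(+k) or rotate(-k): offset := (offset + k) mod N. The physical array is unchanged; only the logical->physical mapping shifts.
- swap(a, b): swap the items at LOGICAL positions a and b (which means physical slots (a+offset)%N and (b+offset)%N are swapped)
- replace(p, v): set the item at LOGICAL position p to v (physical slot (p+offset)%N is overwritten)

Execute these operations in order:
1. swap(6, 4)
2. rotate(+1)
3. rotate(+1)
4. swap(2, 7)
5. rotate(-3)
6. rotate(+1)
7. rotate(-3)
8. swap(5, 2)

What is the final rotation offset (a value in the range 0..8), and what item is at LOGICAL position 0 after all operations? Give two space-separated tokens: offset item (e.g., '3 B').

After op 1 (swap(6, 4)): offset=0, physical=[A,B,C,D,G,F,E,H,I], logical=[A,B,C,D,G,F,E,H,I]
After op 2 (rotate(+1)): offset=1, physical=[A,B,C,D,G,F,E,H,I], logical=[B,C,D,G,F,E,H,I,A]
After op 3 (rotate(+1)): offset=2, physical=[A,B,C,D,G,F,E,H,I], logical=[C,D,G,F,E,H,I,A,B]
After op 4 (swap(2, 7)): offset=2, physical=[G,B,C,D,A,F,E,H,I], logical=[C,D,A,F,E,H,I,G,B]
After op 5 (rotate(-3)): offset=8, physical=[G,B,C,D,A,F,E,H,I], logical=[I,G,B,C,D,A,F,E,H]
After op 6 (rotate(+1)): offset=0, physical=[G,B,C,D,A,F,E,H,I], logical=[G,B,C,D,A,F,E,H,I]
After op 7 (rotate(-3)): offset=6, physical=[G,B,C,D,A,F,E,H,I], logical=[E,H,I,G,B,C,D,A,F]
After op 8 (swap(5, 2)): offset=6, physical=[G,B,I,D,A,F,E,H,C], logical=[E,H,C,G,B,I,D,A,F]

Answer: 6 E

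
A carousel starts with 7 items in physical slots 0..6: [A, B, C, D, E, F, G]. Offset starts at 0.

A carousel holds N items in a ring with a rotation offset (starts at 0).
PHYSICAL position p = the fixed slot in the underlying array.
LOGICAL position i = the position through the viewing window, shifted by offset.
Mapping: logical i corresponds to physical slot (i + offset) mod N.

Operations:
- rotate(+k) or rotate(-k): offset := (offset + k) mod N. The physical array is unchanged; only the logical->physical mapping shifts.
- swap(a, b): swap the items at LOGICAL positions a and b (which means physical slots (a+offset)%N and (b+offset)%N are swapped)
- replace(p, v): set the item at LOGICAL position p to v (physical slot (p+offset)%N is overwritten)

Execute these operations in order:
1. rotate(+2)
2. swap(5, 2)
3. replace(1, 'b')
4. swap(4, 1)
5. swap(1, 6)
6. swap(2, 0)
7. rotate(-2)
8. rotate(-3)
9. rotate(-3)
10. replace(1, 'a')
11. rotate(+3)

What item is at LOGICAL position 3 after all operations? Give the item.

After op 1 (rotate(+2)): offset=2, physical=[A,B,C,D,E,F,G], logical=[C,D,E,F,G,A,B]
After op 2 (swap(5, 2)): offset=2, physical=[E,B,C,D,A,F,G], logical=[C,D,A,F,G,E,B]
After op 3 (replace(1, 'b')): offset=2, physical=[E,B,C,b,A,F,G], logical=[C,b,A,F,G,E,B]
After op 4 (swap(4, 1)): offset=2, physical=[E,B,C,G,A,F,b], logical=[C,G,A,F,b,E,B]
After op 5 (swap(1, 6)): offset=2, physical=[E,G,C,B,A,F,b], logical=[C,B,A,F,b,E,G]
After op 6 (swap(2, 0)): offset=2, physical=[E,G,A,B,C,F,b], logical=[A,B,C,F,b,E,G]
After op 7 (rotate(-2)): offset=0, physical=[E,G,A,B,C,F,b], logical=[E,G,A,B,C,F,b]
After op 8 (rotate(-3)): offset=4, physical=[E,G,A,B,C,F,b], logical=[C,F,b,E,G,A,B]
After op 9 (rotate(-3)): offset=1, physical=[E,G,A,B,C,F,b], logical=[G,A,B,C,F,b,E]
After op 10 (replace(1, 'a')): offset=1, physical=[E,G,a,B,C,F,b], logical=[G,a,B,C,F,b,E]
After op 11 (rotate(+3)): offset=4, physical=[E,G,a,B,C,F,b], logical=[C,F,b,E,G,a,B]

Answer: E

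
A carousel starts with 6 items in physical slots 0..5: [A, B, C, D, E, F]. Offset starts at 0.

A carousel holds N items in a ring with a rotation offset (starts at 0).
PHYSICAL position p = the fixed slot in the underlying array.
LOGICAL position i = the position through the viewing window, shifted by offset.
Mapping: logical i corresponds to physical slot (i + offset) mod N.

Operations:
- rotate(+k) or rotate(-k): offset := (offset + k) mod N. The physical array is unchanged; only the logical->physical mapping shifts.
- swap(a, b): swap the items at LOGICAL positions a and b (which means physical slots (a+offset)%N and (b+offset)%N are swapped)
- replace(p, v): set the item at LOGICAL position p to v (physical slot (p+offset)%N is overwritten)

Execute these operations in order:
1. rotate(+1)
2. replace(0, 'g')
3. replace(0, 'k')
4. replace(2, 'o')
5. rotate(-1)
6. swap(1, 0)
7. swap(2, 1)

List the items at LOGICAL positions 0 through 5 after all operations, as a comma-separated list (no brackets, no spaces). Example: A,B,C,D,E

After op 1 (rotate(+1)): offset=1, physical=[A,B,C,D,E,F], logical=[B,C,D,E,F,A]
After op 2 (replace(0, 'g')): offset=1, physical=[A,g,C,D,E,F], logical=[g,C,D,E,F,A]
After op 3 (replace(0, 'k')): offset=1, physical=[A,k,C,D,E,F], logical=[k,C,D,E,F,A]
After op 4 (replace(2, 'o')): offset=1, physical=[A,k,C,o,E,F], logical=[k,C,o,E,F,A]
After op 5 (rotate(-1)): offset=0, physical=[A,k,C,o,E,F], logical=[A,k,C,o,E,F]
After op 6 (swap(1, 0)): offset=0, physical=[k,A,C,o,E,F], logical=[k,A,C,o,E,F]
After op 7 (swap(2, 1)): offset=0, physical=[k,C,A,o,E,F], logical=[k,C,A,o,E,F]

Answer: k,C,A,o,E,F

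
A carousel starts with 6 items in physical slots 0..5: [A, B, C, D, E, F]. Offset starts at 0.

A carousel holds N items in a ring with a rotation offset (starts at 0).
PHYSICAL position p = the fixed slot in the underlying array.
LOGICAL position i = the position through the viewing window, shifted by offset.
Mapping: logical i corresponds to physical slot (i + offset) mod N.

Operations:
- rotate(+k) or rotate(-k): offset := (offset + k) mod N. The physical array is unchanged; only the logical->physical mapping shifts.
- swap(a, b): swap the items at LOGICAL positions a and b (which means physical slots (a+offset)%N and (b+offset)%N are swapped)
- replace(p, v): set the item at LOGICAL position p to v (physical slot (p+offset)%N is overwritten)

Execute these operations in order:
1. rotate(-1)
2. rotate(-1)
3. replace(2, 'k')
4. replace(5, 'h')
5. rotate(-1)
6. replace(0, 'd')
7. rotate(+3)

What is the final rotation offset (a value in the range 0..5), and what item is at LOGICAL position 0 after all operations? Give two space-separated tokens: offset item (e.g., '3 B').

Answer: 0 k

Derivation:
After op 1 (rotate(-1)): offset=5, physical=[A,B,C,D,E,F], logical=[F,A,B,C,D,E]
After op 2 (rotate(-1)): offset=4, physical=[A,B,C,D,E,F], logical=[E,F,A,B,C,D]
After op 3 (replace(2, 'k')): offset=4, physical=[k,B,C,D,E,F], logical=[E,F,k,B,C,D]
After op 4 (replace(5, 'h')): offset=4, physical=[k,B,C,h,E,F], logical=[E,F,k,B,C,h]
After op 5 (rotate(-1)): offset=3, physical=[k,B,C,h,E,F], logical=[h,E,F,k,B,C]
After op 6 (replace(0, 'd')): offset=3, physical=[k,B,C,d,E,F], logical=[d,E,F,k,B,C]
After op 7 (rotate(+3)): offset=0, physical=[k,B,C,d,E,F], logical=[k,B,C,d,E,F]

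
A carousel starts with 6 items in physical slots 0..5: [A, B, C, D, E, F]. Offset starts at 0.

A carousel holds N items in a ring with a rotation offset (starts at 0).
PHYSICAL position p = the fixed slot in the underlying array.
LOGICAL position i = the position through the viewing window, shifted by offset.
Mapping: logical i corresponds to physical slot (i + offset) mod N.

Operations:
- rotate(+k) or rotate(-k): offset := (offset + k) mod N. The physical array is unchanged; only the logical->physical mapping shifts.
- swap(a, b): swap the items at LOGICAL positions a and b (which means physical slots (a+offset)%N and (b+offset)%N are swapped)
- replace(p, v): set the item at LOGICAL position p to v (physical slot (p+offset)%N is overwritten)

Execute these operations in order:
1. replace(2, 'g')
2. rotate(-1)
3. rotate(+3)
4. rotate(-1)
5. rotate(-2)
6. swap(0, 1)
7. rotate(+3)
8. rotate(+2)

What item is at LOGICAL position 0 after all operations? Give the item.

Answer: E

Derivation:
After op 1 (replace(2, 'g')): offset=0, physical=[A,B,g,D,E,F], logical=[A,B,g,D,E,F]
After op 2 (rotate(-1)): offset=5, physical=[A,B,g,D,E,F], logical=[F,A,B,g,D,E]
After op 3 (rotate(+3)): offset=2, physical=[A,B,g,D,E,F], logical=[g,D,E,F,A,B]
After op 4 (rotate(-1)): offset=1, physical=[A,B,g,D,E,F], logical=[B,g,D,E,F,A]
After op 5 (rotate(-2)): offset=5, physical=[A,B,g,D,E,F], logical=[F,A,B,g,D,E]
After op 6 (swap(0, 1)): offset=5, physical=[F,B,g,D,E,A], logical=[A,F,B,g,D,E]
After op 7 (rotate(+3)): offset=2, physical=[F,B,g,D,E,A], logical=[g,D,E,A,F,B]
After op 8 (rotate(+2)): offset=4, physical=[F,B,g,D,E,A], logical=[E,A,F,B,g,D]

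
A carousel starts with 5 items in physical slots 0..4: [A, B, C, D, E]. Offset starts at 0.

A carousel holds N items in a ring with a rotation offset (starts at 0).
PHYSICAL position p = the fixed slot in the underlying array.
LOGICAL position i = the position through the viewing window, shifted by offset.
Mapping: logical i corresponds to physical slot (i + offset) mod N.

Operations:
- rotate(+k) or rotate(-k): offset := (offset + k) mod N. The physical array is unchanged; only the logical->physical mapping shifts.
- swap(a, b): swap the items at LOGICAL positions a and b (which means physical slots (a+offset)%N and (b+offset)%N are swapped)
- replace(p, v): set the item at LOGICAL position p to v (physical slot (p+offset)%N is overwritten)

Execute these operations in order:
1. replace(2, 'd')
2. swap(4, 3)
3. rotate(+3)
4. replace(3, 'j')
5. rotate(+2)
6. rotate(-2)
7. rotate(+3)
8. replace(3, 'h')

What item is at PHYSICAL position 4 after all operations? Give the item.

After op 1 (replace(2, 'd')): offset=0, physical=[A,B,d,D,E], logical=[A,B,d,D,E]
After op 2 (swap(4, 3)): offset=0, physical=[A,B,d,E,D], logical=[A,B,d,E,D]
After op 3 (rotate(+3)): offset=3, physical=[A,B,d,E,D], logical=[E,D,A,B,d]
After op 4 (replace(3, 'j')): offset=3, physical=[A,j,d,E,D], logical=[E,D,A,j,d]
After op 5 (rotate(+2)): offset=0, physical=[A,j,d,E,D], logical=[A,j,d,E,D]
After op 6 (rotate(-2)): offset=3, physical=[A,j,d,E,D], logical=[E,D,A,j,d]
After op 7 (rotate(+3)): offset=1, physical=[A,j,d,E,D], logical=[j,d,E,D,A]
After op 8 (replace(3, 'h')): offset=1, physical=[A,j,d,E,h], logical=[j,d,E,h,A]

Answer: h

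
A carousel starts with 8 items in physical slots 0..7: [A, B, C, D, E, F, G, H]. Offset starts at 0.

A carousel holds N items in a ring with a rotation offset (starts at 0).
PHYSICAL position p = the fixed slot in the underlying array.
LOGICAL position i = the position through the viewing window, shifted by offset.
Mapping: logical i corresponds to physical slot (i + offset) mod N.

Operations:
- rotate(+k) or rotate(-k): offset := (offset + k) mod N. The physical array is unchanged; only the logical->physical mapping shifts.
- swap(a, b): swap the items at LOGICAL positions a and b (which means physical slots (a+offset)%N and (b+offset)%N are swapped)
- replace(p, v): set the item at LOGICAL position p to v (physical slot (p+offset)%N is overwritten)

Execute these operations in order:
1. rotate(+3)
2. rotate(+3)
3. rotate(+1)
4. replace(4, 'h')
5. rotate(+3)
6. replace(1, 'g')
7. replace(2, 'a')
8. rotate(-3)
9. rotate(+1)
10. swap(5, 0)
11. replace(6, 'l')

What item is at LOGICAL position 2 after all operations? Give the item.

After op 1 (rotate(+3)): offset=3, physical=[A,B,C,D,E,F,G,H], logical=[D,E,F,G,H,A,B,C]
After op 2 (rotate(+3)): offset=6, physical=[A,B,C,D,E,F,G,H], logical=[G,H,A,B,C,D,E,F]
After op 3 (rotate(+1)): offset=7, physical=[A,B,C,D,E,F,G,H], logical=[H,A,B,C,D,E,F,G]
After op 4 (replace(4, 'h')): offset=7, physical=[A,B,C,h,E,F,G,H], logical=[H,A,B,C,h,E,F,G]
After op 5 (rotate(+3)): offset=2, physical=[A,B,C,h,E,F,G,H], logical=[C,h,E,F,G,H,A,B]
After op 6 (replace(1, 'g')): offset=2, physical=[A,B,C,g,E,F,G,H], logical=[C,g,E,F,G,H,A,B]
After op 7 (replace(2, 'a')): offset=2, physical=[A,B,C,g,a,F,G,H], logical=[C,g,a,F,G,H,A,B]
After op 8 (rotate(-3)): offset=7, physical=[A,B,C,g,a,F,G,H], logical=[H,A,B,C,g,a,F,G]
After op 9 (rotate(+1)): offset=0, physical=[A,B,C,g,a,F,G,H], logical=[A,B,C,g,a,F,G,H]
After op 10 (swap(5, 0)): offset=0, physical=[F,B,C,g,a,A,G,H], logical=[F,B,C,g,a,A,G,H]
After op 11 (replace(6, 'l')): offset=0, physical=[F,B,C,g,a,A,l,H], logical=[F,B,C,g,a,A,l,H]

Answer: C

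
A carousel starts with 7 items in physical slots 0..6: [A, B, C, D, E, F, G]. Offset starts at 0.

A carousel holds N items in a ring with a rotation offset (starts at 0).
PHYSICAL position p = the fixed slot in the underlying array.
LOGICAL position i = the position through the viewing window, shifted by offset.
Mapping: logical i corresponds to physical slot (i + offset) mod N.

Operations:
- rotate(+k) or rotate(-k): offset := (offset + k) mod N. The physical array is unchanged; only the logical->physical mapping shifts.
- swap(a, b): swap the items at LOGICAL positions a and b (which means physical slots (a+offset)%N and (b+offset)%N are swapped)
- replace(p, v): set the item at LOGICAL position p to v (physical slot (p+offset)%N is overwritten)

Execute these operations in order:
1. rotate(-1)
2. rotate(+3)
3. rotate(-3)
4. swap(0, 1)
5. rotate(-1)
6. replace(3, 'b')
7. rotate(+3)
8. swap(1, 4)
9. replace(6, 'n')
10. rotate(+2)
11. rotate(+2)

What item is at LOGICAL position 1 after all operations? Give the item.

Answer: A

Derivation:
After op 1 (rotate(-1)): offset=6, physical=[A,B,C,D,E,F,G], logical=[G,A,B,C,D,E,F]
After op 2 (rotate(+3)): offset=2, physical=[A,B,C,D,E,F,G], logical=[C,D,E,F,G,A,B]
After op 3 (rotate(-3)): offset=6, physical=[A,B,C,D,E,F,G], logical=[G,A,B,C,D,E,F]
After op 4 (swap(0, 1)): offset=6, physical=[G,B,C,D,E,F,A], logical=[A,G,B,C,D,E,F]
After op 5 (rotate(-1)): offset=5, physical=[G,B,C,D,E,F,A], logical=[F,A,G,B,C,D,E]
After op 6 (replace(3, 'b')): offset=5, physical=[G,b,C,D,E,F,A], logical=[F,A,G,b,C,D,E]
After op 7 (rotate(+3)): offset=1, physical=[G,b,C,D,E,F,A], logical=[b,C,D,E,F,A,G]
After op 8 (swap(1, 4)): offset=1, physical=[G,b,F,D,E,C,A], logical=[b,F,D,E,C,A,G]
After op 9 (replace(6, 'n')): offset=1, physical=[n,b,F,D,E,C,A], logical=[b,F,D,E,C,A,n]
After op 10 (rotate(+2)): offset=3, physical=[n,b,F,D,E,C,A], logical=[D,E,C,A,n,b,F]
After op 11 (rotate(+2)): offset=5, physical=[n,b,F,D,E,C,A], logical=[C,A,n,b,F,D,E]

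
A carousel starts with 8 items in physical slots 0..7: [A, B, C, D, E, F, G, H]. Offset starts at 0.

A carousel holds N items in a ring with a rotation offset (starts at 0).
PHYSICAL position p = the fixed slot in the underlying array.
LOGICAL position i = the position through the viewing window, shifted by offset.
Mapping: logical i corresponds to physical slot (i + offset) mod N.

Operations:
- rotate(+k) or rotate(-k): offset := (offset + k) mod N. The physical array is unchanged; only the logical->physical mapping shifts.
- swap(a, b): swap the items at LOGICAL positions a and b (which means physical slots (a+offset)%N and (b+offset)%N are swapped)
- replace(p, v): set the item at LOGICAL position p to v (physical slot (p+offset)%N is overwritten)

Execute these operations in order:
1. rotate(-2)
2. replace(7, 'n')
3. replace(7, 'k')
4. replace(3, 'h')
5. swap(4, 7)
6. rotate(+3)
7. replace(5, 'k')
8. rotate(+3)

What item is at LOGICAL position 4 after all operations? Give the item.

After op 1 (rotate(-2)): offset=6, physical=[A,B,C,D,E,F,G,H], logical=[G,H,A,B,C,D,E,F]
After op 2 (replace(7, 'n')): offset=6, physical=[A,B,C,D,E,n,G,H], logical=[G,H,A,B,C,D,E,n]
After op 3 (replace(7, 'k')): offset=6, physical=[A,B,C,D,E,k,G,H], logical=[G,H,A,B,C,D,E,k]
After op 4 (replace(3, 'h')): offset=6, physical=[A,h,C,D,E,k,G,H], logical=[G,H,A,h,C,D,E,k]
After op 5 (swap(4, 7)): offset=6, physical=[A,h,k,D,E,C,G,H], logical=[G,H,A,h,k,D,E,C]
After op 6 (rotate(+3)): offset=1, physical=[A,h,k,D,E,C,G,H], logical=[h,k,D,E,C,G,H,A]
After op 7 (replace(5, 'k')): offset=1, physical=[A,h,k,D,E,C,k,H], logical=[h,k,D,E,C,k,H,A]
After op 8 (rotate(+3)): offset=4, physical=[A,h,k,D,E,C,k,H], logical=[E,C,k,H,A,h,k,D]

Answer: A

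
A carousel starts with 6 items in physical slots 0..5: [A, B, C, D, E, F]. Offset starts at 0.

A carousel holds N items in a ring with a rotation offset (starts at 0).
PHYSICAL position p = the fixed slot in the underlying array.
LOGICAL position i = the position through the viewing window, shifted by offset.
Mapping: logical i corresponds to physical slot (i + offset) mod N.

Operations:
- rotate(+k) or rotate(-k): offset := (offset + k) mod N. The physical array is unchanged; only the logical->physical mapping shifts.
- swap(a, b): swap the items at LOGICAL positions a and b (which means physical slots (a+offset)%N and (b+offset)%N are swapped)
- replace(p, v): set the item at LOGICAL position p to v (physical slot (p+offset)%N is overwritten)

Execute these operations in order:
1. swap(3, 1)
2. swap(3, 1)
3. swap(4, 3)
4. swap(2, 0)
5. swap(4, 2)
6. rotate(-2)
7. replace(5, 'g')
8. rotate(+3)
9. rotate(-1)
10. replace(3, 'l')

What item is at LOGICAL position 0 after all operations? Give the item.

Answer: C

Derivation:
After op 1 (swap(3, 1)): offset=0, physical=[A,D,C,B,E,F], logical=[A,D,C,B,E,F]
After op 2 (swap(3, 1)): offset=0, physical=[A,B,C,D,E,F], logical=[A,B,C,D,E,F]
After op 3 (swap(4, 3)): offset=0, physical=[A,B,C,E,D,F], logical=[A,B,C,E,D,F]
After op 4 (swap(2, 0)): offset=0, physical=[C,B,A,E,D,F], logical=[C,B,A,E,D,F]
After op 5 (swap(4, 2)): offset=0, physical=[C,B,D,E,A,F], logical=[C,B,D,E,A,F]
After op 6 (rotate(-2)): offset=4, physical=[C,B,D,E,A,F], logical=[A,F,C,B,D,E]
After op 7 (replace(5, 'g')): offset=4, physical=[C,B,D,g,A,F], logical=[A,F,C,B,D,g]
After op 8 (rotate(+3)): offset=1, physical=[C,B,D,g,A,F], logical=[B,D,g,A,F,C]
After op 9 (rotate(-1)): offset=0, physical=[C,B,D,g,A,F], logical=[C,B,D,g,A,F]
After op 10 (replace(3, 'l')): offset=0, physical=[C,B,D,l,A,F], logical=[C,B,D,l,A,F]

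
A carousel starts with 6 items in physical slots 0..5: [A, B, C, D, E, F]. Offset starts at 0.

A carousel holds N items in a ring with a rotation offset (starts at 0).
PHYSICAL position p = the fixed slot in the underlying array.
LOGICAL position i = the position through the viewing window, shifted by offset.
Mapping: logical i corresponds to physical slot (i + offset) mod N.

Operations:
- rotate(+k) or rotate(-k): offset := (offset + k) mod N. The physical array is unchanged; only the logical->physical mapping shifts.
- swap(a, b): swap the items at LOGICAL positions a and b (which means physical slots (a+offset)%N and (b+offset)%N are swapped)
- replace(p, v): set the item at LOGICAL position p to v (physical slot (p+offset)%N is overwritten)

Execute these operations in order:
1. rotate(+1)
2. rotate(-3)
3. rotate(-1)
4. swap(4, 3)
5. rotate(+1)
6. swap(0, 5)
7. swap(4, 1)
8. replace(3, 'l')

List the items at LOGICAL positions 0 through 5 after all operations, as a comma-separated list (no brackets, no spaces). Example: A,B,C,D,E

Answer: D,C,B,l,F,E

Derivation:
After op 1 (rotate(+1)): offset=1, physical=[A,B,C,D,E,F], logical=[B,C,D,E,F,A]
After op 2 (rotate(-3)): offset=4, physical=[A,B,C,D,E,F], logical=[E,F,A,B,C,D]
After op 3 (rotate(-1)): offset=3, physical=[A,B,C,D,E,F], logical=[D,E,F,A,B,C]
After op 4 (swap(4, 3)): offset=3, physical=[B,A,C,D,E,F], logical=[D,E,F,B,A,C]
After op 5 (rotate(+1)): offset=4, physical=[B,A,C,D,E,F], logical=[E,F,B,A,C,D]
After op 6 (swap(0, 5)): offset=4, physical=[B,A,C,E,D,F], logical=[D,F,B,A,C,E]
After op 7 (swap(4, 1)): offset=4, physical=[B,A,F,E,D,C], logical=[D,C,B,A,F,E]
After op 8 (replace(3, 'l')): offset=4, physical=[B,l,F,E,D,C], logical=[D,C,B,l,F,E]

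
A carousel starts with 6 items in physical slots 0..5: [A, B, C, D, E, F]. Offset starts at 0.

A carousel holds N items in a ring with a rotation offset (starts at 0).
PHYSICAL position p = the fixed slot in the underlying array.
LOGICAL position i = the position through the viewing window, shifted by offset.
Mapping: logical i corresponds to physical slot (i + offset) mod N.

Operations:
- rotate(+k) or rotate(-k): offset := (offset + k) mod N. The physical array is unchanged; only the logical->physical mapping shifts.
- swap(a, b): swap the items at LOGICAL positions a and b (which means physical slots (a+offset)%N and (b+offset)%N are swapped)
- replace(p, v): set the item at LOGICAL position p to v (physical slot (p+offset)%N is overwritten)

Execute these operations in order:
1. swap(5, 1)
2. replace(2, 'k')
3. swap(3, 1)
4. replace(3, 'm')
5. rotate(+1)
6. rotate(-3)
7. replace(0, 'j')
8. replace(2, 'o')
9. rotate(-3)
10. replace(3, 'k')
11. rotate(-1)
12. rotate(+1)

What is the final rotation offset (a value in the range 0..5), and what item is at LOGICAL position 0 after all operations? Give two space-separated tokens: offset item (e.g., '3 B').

After op 1 (swap(5, 1)): offset=0, physical=[A,F,C,D,E,B], logical=[A,F,C,D,E,B]
After op 2 (replace(2, 'k')): offset=0, physical=[A,F,k,D,E,B], logical=[A,F,k,D,E,B]
After op 3 (swap(3, 1)): offset=0, physical=[A,D,k,F,E,B], logical=[A,D,k,F,E,B]
After op 4 (replace(3, 'm')): offset=0, physical=[A,D,k,m,E,B], logical=[A,D,k,m,E,B]
After op 5 (rotate(+1)): offset=1, physical=[A,D,k,m,E,B], logical=[D,k,m,E,B,A]
After op 6 (rotate(-3)): offset=4, physical=[A,D,k,m,E,B], logical=[E,B,A,D,k,m]
After op 7 (replace(0, 'j')): offset=4, physical=[A,D,k,m,j,B], logical=[j,B,A,D,k,m]
After op 8 (replace(2, 'o')): offset=4, physical=[o,D,k,m,j,B], logical=[j,B,o,D,k,m]
After op 9 (rotate(-3)): offset=1, physical=[o,D,k,m,j,B], logical=[D,k,m,j,B,o]
After op 10 (replace(3, 'k')): offset=1, physical=[o,D,k,m,k,B], logical=[D,k,m,k,B,o]
After op 11 (rotate(-1)): offset=0, physical=[o,D,k,m,k,B], logical=[o,D,k,m,k,B]
After op 12 (rotate(+1)): offset=1, physical=[o,D,k,m,k,B], logical=[D,k,m,k,B,o]

Answer: 1 D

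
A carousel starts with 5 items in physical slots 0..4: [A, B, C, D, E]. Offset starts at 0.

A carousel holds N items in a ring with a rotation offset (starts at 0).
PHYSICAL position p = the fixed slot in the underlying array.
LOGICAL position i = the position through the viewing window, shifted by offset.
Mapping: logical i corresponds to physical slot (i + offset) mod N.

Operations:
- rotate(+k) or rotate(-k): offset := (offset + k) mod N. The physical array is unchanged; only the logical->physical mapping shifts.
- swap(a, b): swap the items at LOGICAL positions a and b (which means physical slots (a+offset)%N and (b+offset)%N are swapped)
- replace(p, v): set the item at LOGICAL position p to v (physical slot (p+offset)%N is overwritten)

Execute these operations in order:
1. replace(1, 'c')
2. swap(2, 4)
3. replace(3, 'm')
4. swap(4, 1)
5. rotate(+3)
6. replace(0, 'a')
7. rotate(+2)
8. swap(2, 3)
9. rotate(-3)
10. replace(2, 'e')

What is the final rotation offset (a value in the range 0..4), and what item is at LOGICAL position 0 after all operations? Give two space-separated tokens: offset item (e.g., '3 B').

After op 1 (replace(1, 'c')): offset=0, physical=[A,c,C,D,E], logical=[A,c,C,D,E]
After op 2 (swap(2, 4)): offset=0, physical=[A,c,E,D,C], logical=[A,c,E,D,C]
After op 3 (replace(3, 'm')): offset=0, physical=[A,c,E,m,C], logical=[A,c,E,m,C]
After op 4 (swap(4, 1)): offset=0, physical=[A,C,E,m,c], logical=[A,C,E,m,c]
After op 5 (rotate(+3)): offset=3, physical=[A,C,E,m,c], logical=[m,c,A,C,E]
After op 6 (replace(0, 'a')): offset=3, physical=[A,C,E,a,c], logical=[a,c,A,C,E]
After op 7 (rotate(+2)): offset=0, physical=[A,C,E,a,c], logical=[A,C,E,a,c]
After op 8 (swap(2, 3)): offset=0, physical=[A,C,a,E,c], logical=[A,C,a,E,c]
After op 9 (rotate(-3)): offset=2, physical=[A,C,a,E,c], logical=[a,E,c,A,C]
After op 10 (replace(2, 'e')): offset=2, physical=[A,C,a,E,e], logical=[a,E,e,A,C]

Answer: 2 a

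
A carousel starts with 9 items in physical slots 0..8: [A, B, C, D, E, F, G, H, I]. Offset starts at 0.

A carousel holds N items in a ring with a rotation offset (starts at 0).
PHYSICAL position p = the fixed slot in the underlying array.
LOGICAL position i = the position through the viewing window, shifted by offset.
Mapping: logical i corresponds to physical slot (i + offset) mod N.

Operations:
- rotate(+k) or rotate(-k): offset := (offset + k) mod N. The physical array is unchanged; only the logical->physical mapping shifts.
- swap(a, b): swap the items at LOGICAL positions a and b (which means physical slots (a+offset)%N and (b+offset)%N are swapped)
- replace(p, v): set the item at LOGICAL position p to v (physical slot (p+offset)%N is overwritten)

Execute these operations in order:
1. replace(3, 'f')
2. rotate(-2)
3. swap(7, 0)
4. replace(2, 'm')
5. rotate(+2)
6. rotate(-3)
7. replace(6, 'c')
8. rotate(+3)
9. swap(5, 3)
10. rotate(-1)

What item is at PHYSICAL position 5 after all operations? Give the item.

Answer: c

Derivation:
After op 1 (replace(3, 'f')): offset=0, physical=[A,B,C,f,E,F,G,H,I], logical=[A,B,C,f,E,F,G,H,I]
After op 2 (rotate(-2)): offset=7, physical=[A,B,C,f,E,F,G,H,I], logical=[H,I,A,B,C,f,E,F,G]
After op 3 (swap(7, 0)): offset=7, physical=[A,B,C,f,E,H,G,F,I], logical=[F,I,A,B,C,f,E,H,G]
After op 4 (replace(2, 'm')): offset=7, physical=[m,B,C,f,E,H,G,F,I], logical=[F,I,m,B,C,f,E,H,G]
After op 5 (rotate(+2)): offset=0, physical=[m,B,C,f,E,H,G,F,I], logical=[m,B,C,f,E,H,G,F,I]
After op 6 (rotate(-3)): offset=6, physical=[m,B,C,f,E,H,G,F,I], logical=[G,F,I,m,B,C,f,E,H]
After op 7 (replace(6, 'c')): offset=6, physical=[m,B,C,c,E,H,G,F,I], logical=[G,F,I,m,B,C,c,E,H]
After op 8 (rotate(+3)): offset=0, physical=[m,B,C,c,E,H,G,F,I], logical=[m,B,C,c,E,H,G,F,I]
After op 9 (swap(5, 3)): offset=0, physical=[m,B,C,H,E,c,G,F,I], logical=[m,B,C,H,E,c,G,F,I]
After op 10 (rotate(-1)): offset=8, physical=[m,B,C,H,E,c,G,F,I], logical=[I,m,B,C,H,E,c,G,F]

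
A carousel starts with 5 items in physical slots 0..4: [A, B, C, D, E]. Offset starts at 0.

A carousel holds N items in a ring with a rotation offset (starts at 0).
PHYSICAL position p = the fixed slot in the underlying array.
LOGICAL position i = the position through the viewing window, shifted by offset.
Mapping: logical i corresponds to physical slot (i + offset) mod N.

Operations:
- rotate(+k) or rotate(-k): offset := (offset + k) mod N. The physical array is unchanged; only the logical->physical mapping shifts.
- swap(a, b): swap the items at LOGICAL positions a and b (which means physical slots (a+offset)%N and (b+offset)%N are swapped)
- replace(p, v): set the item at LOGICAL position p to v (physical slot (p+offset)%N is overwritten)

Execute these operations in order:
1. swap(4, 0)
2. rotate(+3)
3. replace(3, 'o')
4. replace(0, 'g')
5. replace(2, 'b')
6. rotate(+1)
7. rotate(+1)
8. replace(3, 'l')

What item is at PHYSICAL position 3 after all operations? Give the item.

Answer: l

Derivation:
After op 1 (swap(4, 0)): offset=0, physical=[E,B,C,D,A], logical=[E,B,C,D,A]
After op 2 (rotate(+3)): offset=3, physical=[E,B,C,D,A], logical=[D,A,E,B,C]
After op 3 (replace(3, 'o')): offset=3, physical=[E,o,C,D,A], logical=[D,A,E,o,C]
After op 4 (replace(0, 'g')): offset=3, physical=[E,o,C,g,A], logical=[g,A,E,o,C]
After op 5 (replace(2, 'b')): offset=3, physical=[b,o,C,g,A], logical=[g,A,b,o,C]
After op 6 (rotate(+1)): offset=4, physical=[b,o,C,g,A], logical=[A,b,o,C,g]
After op 7 (rotate(+1)): offset=0, physical=[b,o,C,g,A], logical=[b,o,C,g,A]
After op 8 (replace(3, 'l')): offset=0, physical=[b,o,C,l,A], logical=[b,o,C,l,A]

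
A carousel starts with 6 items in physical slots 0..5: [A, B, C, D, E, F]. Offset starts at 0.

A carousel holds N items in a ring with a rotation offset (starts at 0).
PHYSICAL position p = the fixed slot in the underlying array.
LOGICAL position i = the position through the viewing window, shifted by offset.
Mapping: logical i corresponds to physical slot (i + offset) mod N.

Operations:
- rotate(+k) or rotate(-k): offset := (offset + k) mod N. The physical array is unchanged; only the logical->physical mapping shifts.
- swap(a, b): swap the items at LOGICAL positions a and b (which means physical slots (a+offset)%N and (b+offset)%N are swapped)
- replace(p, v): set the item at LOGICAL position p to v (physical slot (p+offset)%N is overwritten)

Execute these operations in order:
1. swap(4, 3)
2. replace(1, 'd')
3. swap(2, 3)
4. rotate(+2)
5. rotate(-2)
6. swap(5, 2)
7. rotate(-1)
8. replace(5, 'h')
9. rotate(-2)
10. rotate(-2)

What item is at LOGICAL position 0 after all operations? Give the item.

Answer: d

Derivation:
After op 1 (swap(4, 3)): offset=0, physical=[A,B,C,E,D,F], logical=[A,B,C,E,D,F]
After op 2 (replace(1, 'd')): offset=0, physical=[A,d,C,E,D,F], logical=[A,d,C,E,D,F]
After op 3 (swap(2, 3)): offset=0, physical=[A,d,E,C,D,F], logical=[A,d,E,C,D,F]
After op 4 (rotate(+2)): offset=2, physical=[A,d,E,C,D,F], logical=[E,C,D,F,A,d]
After op 5 (rotate(-2)): offset=0, physical=[A,d,E,C,D,F], logical=[A,d,E,C,D,F]
After op 6 (swap(5, 2)): offset=0, physical=[A,d,F,C,D,E], logical=[A,d,F,C,D,E]
After op 7 (rotate(-1)): offset=5, physical=[A,d,F,C,D,E], logical=[E,A,d,F,C,D]
After op 8 (replace(5, 'h')): offset=5, physical=[A,d,F,C,h,E], logical=[E,A,d,F,C,h]
After op 9 (rotate(-2)): offset=3, physical=[A,d,F,C,h,E], logical=[C,h,E,A,d,F]
After op 10 (rotate(-2)): offset=1, physical=[A,d,F,C,h,E], logical=[d,F,C,h,E,A]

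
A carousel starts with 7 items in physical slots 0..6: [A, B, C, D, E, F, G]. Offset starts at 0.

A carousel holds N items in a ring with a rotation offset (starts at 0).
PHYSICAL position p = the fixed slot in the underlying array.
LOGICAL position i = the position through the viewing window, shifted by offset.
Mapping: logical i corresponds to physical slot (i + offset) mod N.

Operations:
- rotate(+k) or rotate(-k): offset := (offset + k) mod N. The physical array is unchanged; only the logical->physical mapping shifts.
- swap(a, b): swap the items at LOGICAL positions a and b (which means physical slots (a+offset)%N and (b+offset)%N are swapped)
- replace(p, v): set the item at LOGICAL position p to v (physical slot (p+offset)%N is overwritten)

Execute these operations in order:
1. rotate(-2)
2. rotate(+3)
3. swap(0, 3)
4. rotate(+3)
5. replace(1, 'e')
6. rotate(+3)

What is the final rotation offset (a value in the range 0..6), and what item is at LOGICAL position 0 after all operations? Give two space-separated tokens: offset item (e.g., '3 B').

After op 1 (rotate(-2)): offset=5, physical=[A,B,C,D,E,F,G], logical=[F,G,A,B,C,D,E]
After op 2 (rotate(+3)): offset=1, physical=[A,B,C,D,E,F,G], logical=[B,C,D,E,F,G,A]
After op 3 (swap(0, 3)): offset=1, physical=[A,E,C,D,B,F,G], logical=[E,C,D,B,F,G,A]
After op 4 (rotate(+3)): offset=4, physical=[A,E,C,D,B,F,G], logical=[B,F,G,A,E,C,D]
After op 5 (replace(1, 'e')): offset=4, physical=[A,E,C,D,B,e,G], logical=[B,e,G,A,E,C,D]
After op 6 (rotate(+3)): offset=0, physical=[A,E,C,D,B,e,G], logical=[A,E,C,D,B,e,G]

Answer: 0 A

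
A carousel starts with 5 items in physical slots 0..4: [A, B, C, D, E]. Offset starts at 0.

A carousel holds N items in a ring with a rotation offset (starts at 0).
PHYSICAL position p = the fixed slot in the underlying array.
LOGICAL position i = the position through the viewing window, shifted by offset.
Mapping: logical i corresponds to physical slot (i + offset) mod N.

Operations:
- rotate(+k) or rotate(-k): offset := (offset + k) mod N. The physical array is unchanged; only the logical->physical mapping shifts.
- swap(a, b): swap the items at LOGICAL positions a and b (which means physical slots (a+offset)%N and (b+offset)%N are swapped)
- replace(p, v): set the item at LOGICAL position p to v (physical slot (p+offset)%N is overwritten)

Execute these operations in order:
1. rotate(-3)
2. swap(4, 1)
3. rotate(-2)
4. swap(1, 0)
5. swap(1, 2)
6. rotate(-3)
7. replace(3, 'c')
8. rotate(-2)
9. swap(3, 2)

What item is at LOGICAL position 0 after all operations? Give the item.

After op 1 (rotate(-3)): offset=2, physical=[A,B,C,D,E], logical=[C,D,E,A,B]
After op 2 (swap(4, 1)): offset=2, physical=[A,D,C,B,E], logical=[C,B,E,A,D]
After op 3 (rotate(-2)): offset=0, physical=[A,D,C,B,E], logical=[A,D,C,B,E]
After op 4 (swap(1, 0)): offset=0, physical=[D,A,C,B,E], logical=[D,A,C,B,E]
After op 5 (swap(1, 2)): offset=0, physical=[D,C,A,B,E], logical=[D,C,A,B,E]
After op 6 (rotate(-3)): offset=2, physical=[D,C,A,B,E], logical=[A,B,E,D,C]
After op 7 (replace(3, 'c')): offset=2, physical=[c,C,A,B,E], logical=[A,B,E,c,C]
After op 8 (rotate(-2)): offset=0, physical=[c,C,A,B,E], logical=[c,C,A,B,E]
After op 9 (swap(3, 2)): offset=0, physical=[c,C,B,A,E], logical=[c,C,B,A,E]

Answer: c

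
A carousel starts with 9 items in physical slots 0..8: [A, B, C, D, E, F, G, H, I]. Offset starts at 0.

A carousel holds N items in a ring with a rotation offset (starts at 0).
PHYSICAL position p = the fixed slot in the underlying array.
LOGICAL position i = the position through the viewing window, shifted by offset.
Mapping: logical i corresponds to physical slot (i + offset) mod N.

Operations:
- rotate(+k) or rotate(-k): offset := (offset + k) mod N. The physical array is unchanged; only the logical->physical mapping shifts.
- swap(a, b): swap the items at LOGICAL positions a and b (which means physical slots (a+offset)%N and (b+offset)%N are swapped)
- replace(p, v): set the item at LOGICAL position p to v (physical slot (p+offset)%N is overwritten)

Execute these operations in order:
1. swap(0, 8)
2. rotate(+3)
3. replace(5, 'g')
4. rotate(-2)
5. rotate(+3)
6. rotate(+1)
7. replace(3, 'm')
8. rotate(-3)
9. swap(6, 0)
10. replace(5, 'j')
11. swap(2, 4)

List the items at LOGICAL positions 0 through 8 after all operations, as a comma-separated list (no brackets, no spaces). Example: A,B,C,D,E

After op 1 (swap(0, 8)): offset=0, physical=[I,B,C,D,E,F,G,H,A], logical=[I,B,C,D,E,F,G,H,A]
After op 2 (rotate(+3)): offset=3, physical=[I,B,C,D,E,F,G,H,A], logical=[D,E,F,G,H,A,I,B,C]
After op 3 (replace(5, 'g')): offset=3, physical=[I,B,C,D,E,F,G,H,g], logical=[D,E,F,G,H,g,I,B,C]
After op 4 (rotate(-2)): offset=1, physical=[I,B,C,D,E,F,G,H,g], logical=[B,C,D,E,F,G,H,g,I]
After op 5 (rotate(+3)): offset=4, physical=[I,B,C,D,E,F,G,H,g], logical=[E,F,G,H,g,I,B,C,D]
After op 6 (rotate(+1)): offset=5, physical=[I,B,C,D,E,F,G,H,g], logical=[F,G,H,g,I,B,C,D,E]
After op 7 (replace(3, 'm')): offset=5, physical=[I,B,C,D,E,F,G,H,m], logical=[F,G,H,m,I,B,C,D,E]
After op 8 (rotate(-3)): offset=2, physical=[I,B,C,D,E,F,G,H,m], logical=[C,D,E,F,G,H,m,I,B]
After op 9 (swap(6, 0)): offset=2, physical=[I,B,m,D,E,F,G,H,C], logical=[m,D,E,F,G,H,C,I,B]
After op 10 (replace(5, 'j')): offset=2, physical=[I,B,m,D,E,F,G,j,C], logical=[m,D,E,F,G,j,C,I,B]
After op 11 (swap(2, 4)): offset=2, physical=[I,B,m,D,G,F,E,j,C], logical=[m,D,G,F,E,j,C,I,B]

Answer: m,D,G,F,E,j,C,I,B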